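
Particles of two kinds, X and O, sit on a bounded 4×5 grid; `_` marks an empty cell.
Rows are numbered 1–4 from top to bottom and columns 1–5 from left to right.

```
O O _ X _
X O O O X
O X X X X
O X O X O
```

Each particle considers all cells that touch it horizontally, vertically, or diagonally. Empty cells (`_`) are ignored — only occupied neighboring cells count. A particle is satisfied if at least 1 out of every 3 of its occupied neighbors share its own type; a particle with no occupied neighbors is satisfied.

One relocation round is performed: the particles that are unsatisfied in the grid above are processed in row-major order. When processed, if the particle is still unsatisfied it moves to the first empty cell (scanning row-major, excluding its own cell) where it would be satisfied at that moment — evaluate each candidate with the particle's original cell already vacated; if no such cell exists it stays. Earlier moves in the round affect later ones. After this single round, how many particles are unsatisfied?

Initially unsatisfied (in order): (2,1), (2,4), (4,3), (4,5).
  (2,1) → (1,5).
  (2,4) → (1,3).
  (4,3) → (2,1).
  (4,5): no empty cell satisfies it; stays.
Resulting grid:
O O O X X
O O O _ X
O X X X X
O X _ X O
Unsatisfied now: (3,2), (4,5).

2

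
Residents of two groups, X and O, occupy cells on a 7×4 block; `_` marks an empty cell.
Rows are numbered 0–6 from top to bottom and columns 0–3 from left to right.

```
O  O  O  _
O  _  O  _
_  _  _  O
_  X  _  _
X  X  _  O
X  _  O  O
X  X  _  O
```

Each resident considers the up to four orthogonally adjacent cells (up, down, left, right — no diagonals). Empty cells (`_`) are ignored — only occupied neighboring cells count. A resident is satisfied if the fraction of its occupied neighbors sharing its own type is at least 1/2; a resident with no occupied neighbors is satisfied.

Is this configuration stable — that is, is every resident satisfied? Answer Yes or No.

Yes

(0,0)O 2/2 ✓
(0,1)O 2/2 ✓
(0,2)O 2/2 ✓
(1,0)O 1/1 ✓
(1,2)O 1/1 ✓
(2,3)O 0/0 ✓
(3,1)X 1/1 ✓
(4,0)X 2/2 ✓
(4,1)X 2/2 ✓
(4,3)O 1/1 ✓
(5,0)X 2/2 ✓
(5,2)O 1/1 ✓
(5,3)O 3/3 ✓
(6,0)X 2/2 ✓
(6,1)X 1/1 ✓
(6,3)O 1/1 ✓
All meet the threshold, so the configuration is stable.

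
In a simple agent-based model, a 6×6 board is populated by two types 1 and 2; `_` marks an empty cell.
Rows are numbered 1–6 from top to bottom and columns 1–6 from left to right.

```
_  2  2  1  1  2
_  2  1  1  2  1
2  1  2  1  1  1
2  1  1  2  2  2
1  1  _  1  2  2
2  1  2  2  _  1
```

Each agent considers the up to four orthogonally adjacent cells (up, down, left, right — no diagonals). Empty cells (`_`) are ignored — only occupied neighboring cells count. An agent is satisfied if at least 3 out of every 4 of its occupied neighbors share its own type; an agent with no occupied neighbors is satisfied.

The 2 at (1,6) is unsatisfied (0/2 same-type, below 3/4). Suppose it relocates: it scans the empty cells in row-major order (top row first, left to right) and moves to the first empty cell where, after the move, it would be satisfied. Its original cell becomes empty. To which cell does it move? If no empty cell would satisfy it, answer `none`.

(1,1)

Vacating (1,6). Empty cells in order:
  (1,1): 1/1 same-type → satisfied — stop here.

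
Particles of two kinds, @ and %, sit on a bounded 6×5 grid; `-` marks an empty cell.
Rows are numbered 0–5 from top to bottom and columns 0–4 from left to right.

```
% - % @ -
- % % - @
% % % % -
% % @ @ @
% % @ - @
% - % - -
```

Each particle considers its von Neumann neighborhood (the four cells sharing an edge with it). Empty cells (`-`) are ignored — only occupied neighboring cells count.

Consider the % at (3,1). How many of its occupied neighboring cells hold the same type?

Occupied neighbors of (3,1): (2,1)=%, (4,1)=%, (3,0)=%, (3,2)=@.
Same type (%): 3 of 4.

3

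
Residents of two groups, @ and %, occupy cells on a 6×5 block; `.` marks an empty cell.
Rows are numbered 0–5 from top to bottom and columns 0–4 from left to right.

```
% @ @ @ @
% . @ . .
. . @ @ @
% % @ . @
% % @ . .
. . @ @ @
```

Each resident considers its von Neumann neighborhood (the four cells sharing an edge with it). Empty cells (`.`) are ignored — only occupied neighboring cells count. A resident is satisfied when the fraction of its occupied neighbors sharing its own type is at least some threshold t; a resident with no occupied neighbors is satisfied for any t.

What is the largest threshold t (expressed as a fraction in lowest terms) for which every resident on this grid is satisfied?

Row 0: (0,0)% 1/2 · (0,1)@ 1/2 · (0,2)@ 3/3 · (0,3)@ 2/2 · (0,4)@ 1/1
Row 1: (1,0)% 1/1 · (1,2)@ 2/2
Row 2: (2,2)@ 3/3 · (2,3)@ 2/2 · (2,4)@ 2/2
Row 3: (3,0)% 2/2 · (3,1)% 2/3 · (3,2)@ 2/3 · (3,4)@ 1/1
Row 4: (4,0)% 2/2 · (4,1)% 2/3 · (4,2)@ 2/3
Row 5: (5,2)@ 2/2 · (5,3)@ 2/2 · (5,4)@ 1/1
The smallest same-type fraction is 1/2 at (0,0), which reduces to 1/2. Any threshold above that leaves this resident unsatisfied.

1/2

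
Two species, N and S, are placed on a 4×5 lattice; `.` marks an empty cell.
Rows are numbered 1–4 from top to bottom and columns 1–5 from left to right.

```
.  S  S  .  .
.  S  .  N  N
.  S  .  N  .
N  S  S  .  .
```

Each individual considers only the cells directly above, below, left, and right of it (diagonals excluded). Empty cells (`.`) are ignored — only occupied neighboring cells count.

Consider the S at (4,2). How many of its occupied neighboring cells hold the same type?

2

Occupied neighbors of (4,2): (3,2)=S, (4,1)=N, (4,3)=S.
Same type (S): 2 of 3.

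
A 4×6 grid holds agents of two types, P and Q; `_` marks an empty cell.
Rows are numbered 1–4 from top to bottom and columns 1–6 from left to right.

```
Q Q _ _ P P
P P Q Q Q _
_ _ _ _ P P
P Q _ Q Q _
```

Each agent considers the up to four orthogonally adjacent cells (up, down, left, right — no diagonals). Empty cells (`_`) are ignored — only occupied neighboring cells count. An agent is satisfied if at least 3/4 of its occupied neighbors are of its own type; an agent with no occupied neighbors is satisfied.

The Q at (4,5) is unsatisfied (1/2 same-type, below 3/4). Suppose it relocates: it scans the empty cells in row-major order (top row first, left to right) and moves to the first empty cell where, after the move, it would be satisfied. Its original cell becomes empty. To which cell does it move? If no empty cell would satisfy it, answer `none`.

(1,3)

Vacating (4,5). Empty cells in order:
  (1,3): 2/2 same-type → satisfied — stop here.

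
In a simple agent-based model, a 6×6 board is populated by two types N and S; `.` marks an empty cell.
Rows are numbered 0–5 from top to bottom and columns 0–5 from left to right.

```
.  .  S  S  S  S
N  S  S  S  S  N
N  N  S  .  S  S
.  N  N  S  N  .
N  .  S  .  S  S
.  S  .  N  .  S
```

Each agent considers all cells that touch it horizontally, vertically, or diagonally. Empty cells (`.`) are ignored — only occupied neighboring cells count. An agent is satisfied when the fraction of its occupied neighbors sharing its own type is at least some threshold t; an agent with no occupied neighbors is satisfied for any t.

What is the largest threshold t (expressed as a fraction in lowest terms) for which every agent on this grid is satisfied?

(0,2)S 4/4
(0,3)S 5/5
(0,4)S 4/5
(0,5)S 2/3
(1,0)N 2/3
(1,1)S 3/6
(1,2)S 5/6
(1,3)S 7/7
(1,4)S 6/7
(1,5)N 0/5
(2,0)N 3/4
(2,1)N 4/7
(2,2)S 4/7
(2,4)S 4/6
(2,5)S 2/4
(3,1)N 4/6
(3,2)N 2/5
(3,3)S 4/6
(3,4)N 0/5
(4,0)N 1/2
(4,2)S 2/5
(4,4)S 3/5
(4,5)S 2/3
(5,1)S 1/2
(5,3)N 0/2
(5,5)S 2/2
The smallest same-type fraction is 0/5 at (1,5), which reduces to 0/1. Any threshold above that leaves this agent unsatisfied.

0/1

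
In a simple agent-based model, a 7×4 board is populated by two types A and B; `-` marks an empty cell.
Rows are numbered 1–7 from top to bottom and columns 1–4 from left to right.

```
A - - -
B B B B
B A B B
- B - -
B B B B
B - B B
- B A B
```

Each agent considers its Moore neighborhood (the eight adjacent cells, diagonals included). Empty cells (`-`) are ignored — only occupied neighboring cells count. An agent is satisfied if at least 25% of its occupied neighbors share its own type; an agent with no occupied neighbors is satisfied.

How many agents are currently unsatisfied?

Row 1: (1,1)A 0/2 ✗
Row 2: (2,1)B 2/4 ✓ · (2,2)B 4/6 ✓ · (2,3)B 4/5 ✓ · (2,4)B 3/3 ✓
Row 3: (3,1)B 3/4 ✓ · (3,2)A 0/6 ✗ · (3,3)B 5/6 ✓ · (3,4)B 3/3 ✓
Row 4: (4,2)B 5/6 ✓
Row 5: (5,1)B 3/3 ✓ · (5,2)B 5/5 ✓ · (5,3)B 5/5 ✓ · (5,4)B 3/3 ✓
Row 6: (6,1)B 3/3 ✓ · (6,3)B 6/7 ✓ · (6,4)B 4/5 ✓
Row 7: (7,2)B 2/3 ✓ · (7,3)A 0/4 ✗ · (7,4)B 2/3 ✓
Unsatisfied: (1,1), (3,2), (7,3) — 3 in total.

3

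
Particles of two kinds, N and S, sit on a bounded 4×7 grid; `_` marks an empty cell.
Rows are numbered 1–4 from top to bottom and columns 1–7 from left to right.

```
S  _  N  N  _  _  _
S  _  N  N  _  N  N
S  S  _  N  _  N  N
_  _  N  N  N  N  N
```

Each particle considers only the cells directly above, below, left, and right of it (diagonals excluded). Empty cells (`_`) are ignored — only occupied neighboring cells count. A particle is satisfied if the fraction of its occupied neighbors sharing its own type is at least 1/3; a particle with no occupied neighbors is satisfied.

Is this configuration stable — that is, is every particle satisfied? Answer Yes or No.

(1,1)S 1/1 satisfied
(1,3)N 2/2 satisfied
(1,4)N 2/2 satisfied
(2,1)S 2/2 satisfied
(2,3)N 2/2 satisfied
(2,4)N 3/3 satisfied
(2,6)N 2/2 satisfied
(2,7)N 2/2 satisfied
(3,1)S 2/2 satisfied
(3,2)S 1/1 satisfied
(3,4)N 2/2 satisfied
(3,6)N 3/3 satisfied
(3,7)N 3/3 satisfied
(4,3)N 1/1 satisfied
(4,4)N 3/3 satisfied
(4,5)N 2/2 satisfied
(4,6)N 3/3 satisfied
(4,7)N 2/2 satisfied
All meet the threshold, so the configuration is stable.

Yes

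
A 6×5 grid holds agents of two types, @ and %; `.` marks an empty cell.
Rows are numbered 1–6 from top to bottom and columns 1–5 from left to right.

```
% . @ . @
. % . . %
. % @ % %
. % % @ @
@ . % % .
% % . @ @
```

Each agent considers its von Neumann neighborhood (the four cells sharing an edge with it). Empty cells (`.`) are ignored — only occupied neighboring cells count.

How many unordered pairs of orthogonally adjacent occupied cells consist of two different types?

10

Scan each occupied cell's neighbors to the right and below so each pair is counted once.
Row 1: @(1,5)–%(2,5)≠  → 1/1 unlike.
Row 2: %(2,2)–%(3,2)= %(2,5)–%(3,5)=  → 0/2 unlike.
Row 3: %(3,2)–@(3,3)≠ %(3,2)–%(4,2)= @(3,3)–%(3,4)≠ @(3,3)–%(4,3)≠ %(3,4)–%(3,5)= %(3,4)–@(4,4)≠ %(3,5)–@(4,5)≠  → 5/7 unlike.
Row 4: %(4,2)–%(4,3)= %(4,3)–@(4,4)≠ %(4,3)–%(5,3)= @(4,4)–@(4,5)= @(4,4)–%(5,4)≠  → 2/5 unlike.
Row 5: @(5,1)–%(6,1)≠ %(5,3)–%(5,4)= %(5,4)–@(6,4)≠  → 2/3 unlike.
Row 6: %(6,1)–%(6,2)= @(6,4)–@(6,5)=  → 0/2 unlike.
Total adjacent occupied pairs: 20; unlike-type pairs: 10.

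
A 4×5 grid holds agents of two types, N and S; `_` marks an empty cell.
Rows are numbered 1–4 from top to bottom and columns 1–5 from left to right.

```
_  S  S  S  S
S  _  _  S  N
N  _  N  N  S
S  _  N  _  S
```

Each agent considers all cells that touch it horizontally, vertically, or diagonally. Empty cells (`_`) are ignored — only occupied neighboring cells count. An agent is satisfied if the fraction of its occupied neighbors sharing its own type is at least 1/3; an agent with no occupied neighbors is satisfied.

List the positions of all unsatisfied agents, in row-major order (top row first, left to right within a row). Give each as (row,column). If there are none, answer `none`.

(2,5), (3,1), (4,1)

Row 1: (1,2)S 2/2 satisfied · (1,3)S 3/3 satisfied · (1,4)S 3/4 satisfied · (1,5)S 2/3 satisfied
Row 2: (2,1)S 1/2 satisfied · (2,4)S 4/7 satisfied · (2,5)N 1/5 not
Row 3: (3,1)N 0/2 not · (3,3)N 2/3 satisfied · (3,4)N 3/6 satisfied · (3,5)S 2/4 satisfied
Row 4: (4,1)S 0/1 not · (4,3)N 2/2 satisfied · (4,5)S 1/2 satisfied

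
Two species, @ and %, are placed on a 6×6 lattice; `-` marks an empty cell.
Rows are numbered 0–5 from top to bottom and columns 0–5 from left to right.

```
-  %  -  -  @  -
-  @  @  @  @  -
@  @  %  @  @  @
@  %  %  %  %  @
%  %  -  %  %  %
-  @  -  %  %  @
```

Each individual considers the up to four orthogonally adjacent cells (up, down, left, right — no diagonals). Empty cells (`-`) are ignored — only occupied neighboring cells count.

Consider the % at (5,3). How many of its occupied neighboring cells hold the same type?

Occupied neighbors of (5,3): (4,3)=%, (5,4)=%.
Same type (%): 2 of 2.

2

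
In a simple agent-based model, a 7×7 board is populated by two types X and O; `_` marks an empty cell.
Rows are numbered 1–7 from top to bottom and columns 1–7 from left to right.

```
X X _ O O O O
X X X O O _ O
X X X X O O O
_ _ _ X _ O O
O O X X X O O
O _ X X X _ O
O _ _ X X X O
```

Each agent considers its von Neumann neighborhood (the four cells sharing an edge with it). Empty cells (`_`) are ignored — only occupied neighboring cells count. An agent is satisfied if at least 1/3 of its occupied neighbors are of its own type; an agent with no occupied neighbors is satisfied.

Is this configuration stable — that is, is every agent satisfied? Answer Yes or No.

Row 1: (1,1)X 2/2 satisfied · (1,2)X 2/2 satisfied · (1,4)O 2/2 satisfied · (1,5)O 3/3 satisfied · (1,6)O 2/2 satisfied · (1,7)O 2/2 satisfied
Row 2: (2,1)X 3/3 satisfied · (2,2)X 4/4 satisfied · (2,3)X 2/3 satisfied · (2,4)O 2/4 satisfied · (2,5)O 3/3 satisfied · (2,7)O 2/2 satisfied
Row 3: (3,1)X 2/2 satisfied · (3,2)X 3/3 satisfied · (3,3)X 3/3 satisfied · (3,4)X 2/4 satisfied · (3,5)O 2/3 satisfied · (3,6)O 3/3 satisfied · (3,7)O 3/3 satisfied
Row 4: (4,4)X 2/2 satisfied · (4,6)O 3/3 satisfied · (4,7)O 3/3 satisfied
Row 5: (5,1)O 2/2 satisfied · (5,2)O 1/2 satisfied · (5,3)X 2/3 satisfied · (5,4)X 4/4 satisfied · (5,5)X 2/3 satisfied · (5,6)O 2/3 satisfied · (5,7)O 3/3 satisfied
Row 6: (6,1)O 2/2 satisfied · (6,3)X 2/2 satisfied · (6,4)X 4/4 satisfied · (6,5)X 3/3 satisfied · (6,7)O 2/2 satisfied
Row 7: (7,1)O 1/1 satisfied · (7,4)X 2/2 satisfied · (7,5)X 3/3 satisfied · (7,6)X 1/2 satisfied · (7,7)O 1/2 satisfied
All meet the threshold, so the configuration is stable.

Yes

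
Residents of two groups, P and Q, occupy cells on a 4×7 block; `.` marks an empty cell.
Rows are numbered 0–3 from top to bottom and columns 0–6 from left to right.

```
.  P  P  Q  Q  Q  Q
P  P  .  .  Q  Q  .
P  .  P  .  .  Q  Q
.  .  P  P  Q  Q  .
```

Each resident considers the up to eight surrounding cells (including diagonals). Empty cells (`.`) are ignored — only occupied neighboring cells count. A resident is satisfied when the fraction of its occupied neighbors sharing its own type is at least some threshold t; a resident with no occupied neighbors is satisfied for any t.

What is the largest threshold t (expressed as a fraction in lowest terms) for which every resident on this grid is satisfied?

2/3

Row 0: (0,1)P 3/3 · (0,2)P 2/3 · (0,3)Q 2/3 · (0,4)Q 4/4 · (0,5)Q 4/4 · (0,6)Q 2/2
Row 1: (1,0)P 3/3 · (1,1)P 5/5 · (1,4)Q 5/5 · (1,5)Q 6/6
Row 2: (2,0)P 2/2 · (2,2)P 3/3 · (2,5)Q 5/5 · (2,6)Q 3/3
Row 3: (3,2)P 2/2 · (3,3)P 2/3 · (3,4)Q 2/3 · (3,5)Q 3/3
The smallest same-type fraction is 2/3 at (0,2), which reduces to 2/3. Any threshold above that leaves this resident unsatisfied.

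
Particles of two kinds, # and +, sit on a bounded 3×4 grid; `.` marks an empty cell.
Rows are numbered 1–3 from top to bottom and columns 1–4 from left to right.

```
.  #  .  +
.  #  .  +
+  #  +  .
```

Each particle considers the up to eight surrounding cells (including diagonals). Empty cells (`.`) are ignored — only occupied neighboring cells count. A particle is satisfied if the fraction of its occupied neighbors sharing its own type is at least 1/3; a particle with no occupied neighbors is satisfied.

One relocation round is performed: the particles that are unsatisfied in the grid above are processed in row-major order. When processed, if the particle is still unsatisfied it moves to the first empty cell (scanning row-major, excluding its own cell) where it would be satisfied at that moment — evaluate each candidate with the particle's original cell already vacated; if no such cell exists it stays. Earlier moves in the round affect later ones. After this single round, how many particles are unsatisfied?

Initially unsatisfied (in order): (3,1).
  (3,1) → (1,3).
Resulting grid:
. # + +
. # . +
. # + .
All satisfied now.

0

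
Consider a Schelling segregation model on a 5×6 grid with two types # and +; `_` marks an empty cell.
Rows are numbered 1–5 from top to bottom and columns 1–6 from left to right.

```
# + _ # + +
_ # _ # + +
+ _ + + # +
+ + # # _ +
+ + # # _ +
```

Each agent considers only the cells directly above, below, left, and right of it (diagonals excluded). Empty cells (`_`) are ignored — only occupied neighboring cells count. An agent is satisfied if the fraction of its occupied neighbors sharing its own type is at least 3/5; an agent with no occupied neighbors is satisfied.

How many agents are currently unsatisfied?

10

Row 1: (1,1)# 0/1 ✗ · (1,2)+ 0/2 ✗ · (1,4)# 1/2 ✗ · (1,5)+ 2/3 ✓ · (1,6)+ 2/2 ✓
Row 2: (2,2)# 0/1 ✗ · (2,4)# 1/3 ✗ · (2,5)+ 2/4 ✗ · (2,6)+ 3/3 ✓
Row 3: (3,1)+ 1/1 ✓ · (3,3)+ 1/2 ✗ · (3,4)+ 1/4 ✗ · (3,5)# 0/3 ✗ · (3,6)+ 2/3 ✓
Row 4: (4,1)+ 3/3 ✓ · (4,2)+ 2/3 ✓ · (4,3)# 2/4 ✗ · (4,4)# 2/3 ✓ · (4,6)+ 2/2 ✓
Row 5: (5,1)+ 2/2 ✓ · (5,2)+ 2/3 ✓ · (5,3)# 2/3 ✓ · (5,4)# 2/2 ✓ · (5,6)+ 1/1 ✓
Unsatisfied: (1,1), (1,2), (1,4), (2,2), (2,4), (2,5), (3,3), (3,4), (3,5), (4,3) — 10 in total.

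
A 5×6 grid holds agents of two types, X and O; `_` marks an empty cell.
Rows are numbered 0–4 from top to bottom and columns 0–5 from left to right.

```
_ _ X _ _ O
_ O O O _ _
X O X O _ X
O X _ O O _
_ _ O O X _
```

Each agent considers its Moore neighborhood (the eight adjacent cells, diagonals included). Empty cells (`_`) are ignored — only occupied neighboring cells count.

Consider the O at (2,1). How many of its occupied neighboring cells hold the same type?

3

Occupied neighbors of (2,1): (1,1)=O, (1,2)=O, (2,0)=X, (2,2)=X, (3,0)=O, (3,1)=X.
Same type (O): 3 of 6.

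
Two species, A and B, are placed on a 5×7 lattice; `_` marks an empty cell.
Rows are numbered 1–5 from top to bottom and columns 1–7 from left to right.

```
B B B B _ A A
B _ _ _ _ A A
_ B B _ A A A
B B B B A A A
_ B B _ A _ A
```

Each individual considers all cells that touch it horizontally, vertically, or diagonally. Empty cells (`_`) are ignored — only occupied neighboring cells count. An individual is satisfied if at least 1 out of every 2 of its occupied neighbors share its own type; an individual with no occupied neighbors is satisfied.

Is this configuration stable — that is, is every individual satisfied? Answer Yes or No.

Row 1: (1,1)B 2/2 ok · (1,2)B 3/3 ok · (1,3)B 2/2 ok · (1,4)B 1/1 ok · (1,6)A 3/3 ok · (1,7)A 3/3 ok
Row 2: (2,1)B 3/3 ok · (2,6)A 6/6 ok · (2,7)A 5/5 ok
Row 3: (3,2)B 5/5 ok · (3,3)B 4/4 ok · (3,5)A 4/5 ok · (3,6)A 7/7 ok · (3,7)A 5/5 ok
Row 4: (4,1)B 3/3 ok · (4,2)B 6/6 ok · (4,3)B 6/6 ok · (4,4)B 3/6 ok · (4,5)A 4/5 ok · (4,6)A 7/7 ok · (4,7)A 4/4 ok
Row 5: (5,2)B 4/4 ok · (5,3)B 4/4 ok · (5,5)A 2/3 ok · (5,7)A 2/2 ok
All meet the threshold, so the configuration is stable.

Yes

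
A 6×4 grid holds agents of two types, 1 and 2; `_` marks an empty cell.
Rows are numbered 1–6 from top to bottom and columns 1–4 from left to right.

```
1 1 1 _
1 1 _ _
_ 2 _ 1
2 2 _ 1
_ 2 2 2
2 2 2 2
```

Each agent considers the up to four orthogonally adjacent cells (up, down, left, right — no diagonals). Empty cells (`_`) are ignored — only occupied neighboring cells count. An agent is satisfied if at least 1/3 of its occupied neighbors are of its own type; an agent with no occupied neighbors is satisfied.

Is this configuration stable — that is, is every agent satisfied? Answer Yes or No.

Row 1: (1,1)1 2/2 ✓ · (1,2)1 3/3 ✓ · (1,3)1 1/1 ✓
Row 2: (2,1)1 2/2 ✓ · (2,2)1 2/3 ✓
Row 3: (3,2)2 1/2 ✓ · (3,4)1 1/1 ✓
Row 4: (4,1)2 1/1 ✓ · (4,2)2 3/3 ✓ · (4,4)1 1/2 ✓
Row 5: (5,2)2 3/3 ✓ · (5,3)2 3/3 ✓ · (5,4)2 2/3 ✓
Row 6: (6,1)2 1/1 ✓ · (6,2)2 3/3 ✓ · (6,3)2 3/3 ✓ · (6,4)2 2/2 ✓
All meet the threshold, so the configuration is stable.

Yes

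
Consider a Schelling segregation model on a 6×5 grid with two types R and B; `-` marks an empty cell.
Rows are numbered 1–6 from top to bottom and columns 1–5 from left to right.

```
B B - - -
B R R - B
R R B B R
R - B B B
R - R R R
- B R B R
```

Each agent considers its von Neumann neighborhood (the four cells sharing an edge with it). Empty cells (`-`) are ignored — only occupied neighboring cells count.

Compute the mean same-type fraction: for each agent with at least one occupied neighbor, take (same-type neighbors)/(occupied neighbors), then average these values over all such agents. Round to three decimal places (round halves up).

0.511

Row 1: (1,1)B 2/2 · (1,2)B 1/2
Row 2: (2,1)B 1/3 · (2,2)R 2/4 · (2,3)R 1/2 · (2,5)B 0/1
Row 3: (3,1)R 2/3 · (3,2)R 2/3 · (3,3)B 2/4 · (3,4)B 2/3 · (3,5)R 0/3
Row 4: (4,1)R 2/2 · (4,3)B 2/3 · (4,4)B 3/4 · (4,5)B 1/3
Row 5: (5,1)R 1/1 · (5,3)R 2/3 · (5,4)R 2/4 · (5,5)R 2/3
Row 6: (6,2)B 0/1 · (6,3)R 1/3 · (6,4)B 0/3 · (6,5)R 1/2
Sum over 23 agents: 2/2 + 1/2 + 1/3 + 2/4 + 1/2 + 0/1 + 2/3 + 2/3 + 2/4 + 2/3 + 0/3 + 2/2 + 2/3 + 3/4 + 1/3 + 1/1 + 2/3 + 2/4 + 2/3 + 0/1 + 1/3 + 0/3 + 1/2 = 47/4; mean = 47/4 ÷ 23 = 47/92 = 0.510869… → 0.511.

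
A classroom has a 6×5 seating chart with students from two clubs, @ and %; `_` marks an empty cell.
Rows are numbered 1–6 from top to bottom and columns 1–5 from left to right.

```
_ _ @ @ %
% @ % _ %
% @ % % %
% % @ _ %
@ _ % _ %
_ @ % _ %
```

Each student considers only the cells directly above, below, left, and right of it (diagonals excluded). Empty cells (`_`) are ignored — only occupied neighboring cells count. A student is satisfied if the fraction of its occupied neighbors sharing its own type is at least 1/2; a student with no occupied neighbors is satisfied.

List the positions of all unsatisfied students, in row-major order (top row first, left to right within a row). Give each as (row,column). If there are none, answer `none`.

(2,2), (2,3), (3,2), (4,2), (4,3), (5,1), (6,2)

(1,3)@ 1/2 ✓
(1,4)@ 1/2 ✓
(1,5)% 1/2 ✓
(2,1)% 1/2 ✓
(2,2)@ 1/3 ✗
(2,3)% 1/3 ✗
(2,5)% 2/2 ✓
(3,1)% 2/3 ✓
(3,2)@ 1/4 ✗
(3,3)% 2/4 ✓
(3,4)% 2/2 ✓
(3,5)% 3/3 ✓
(4,1)% 2/3 ✓
(4,2)% 1/3 ✗
(4,3)@ 0/3 ✗
(4,5)% 2/2 ✓
(5,1)@ 0/1 ✗
(5,3)% 1/2 ✓
(5,5)% 2/2 ✓
(6,2)@ 0/1 ✗
(6,3)% 1/2 ✓
(6,5)% 1/1 ✓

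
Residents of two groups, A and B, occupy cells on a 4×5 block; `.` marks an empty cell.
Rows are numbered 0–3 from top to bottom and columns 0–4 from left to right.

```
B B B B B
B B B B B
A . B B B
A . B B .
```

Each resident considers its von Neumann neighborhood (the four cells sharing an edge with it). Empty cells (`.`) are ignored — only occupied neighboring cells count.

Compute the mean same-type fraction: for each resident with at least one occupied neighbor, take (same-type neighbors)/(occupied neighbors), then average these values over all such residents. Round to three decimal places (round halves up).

0.951

Row 0: (0,0)B 2/2 · (0,1)B 3/3 · (0,2)B 3/3 · (0,3)B 3/3 · (0,4)B 2/2
Row 1: (1,0)B 2/3 · (1,1)B 3/3 · (1,2)B 4/4 · (1,3)B 4/4 · (1,4)B 3/3
Row 2: (2,0)A 1/2 · (2,2)B 3/3 · (2,3)B 4/4 · (2,4)B 2/2
Row 3: (3,0)A 1/1 · (3,2)B 2/2 · (3,3)B 2/2
Sum over 17 residents: 2/2 + 3/3 + 3/3 + 3/3 + 2/2 + 2/3 + 3/3 + 4/4 + 4/4 + 3/3 + 1/2 + 3/3 + 4/4 + 2/2 + 1/1 + 2/2 + 2/2 = 97/6; mean = 97/6 ÷ 17 = 97/102 = 0.950980… → 0.951.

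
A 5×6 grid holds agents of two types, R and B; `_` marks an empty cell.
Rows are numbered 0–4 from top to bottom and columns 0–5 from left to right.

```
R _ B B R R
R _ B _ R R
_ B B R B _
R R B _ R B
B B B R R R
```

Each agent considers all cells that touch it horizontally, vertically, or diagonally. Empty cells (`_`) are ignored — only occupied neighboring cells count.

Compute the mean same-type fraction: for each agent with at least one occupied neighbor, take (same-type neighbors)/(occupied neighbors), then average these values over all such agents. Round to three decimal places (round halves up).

Row 0: (0,0)R 1/1 · (0,2)B 2/2 · (0,3)B 2/4 · (0,4)R 3/4 · (0,5)R 3/3
Row 1: (1,0)R 1/2 · (1,2)B 4/5 · (1,4)R 4/6 · (1,5)R 3/4
Row 2: (2,1)B 3/6 · (2,2)B 3/5 · (2,3)R 2/6 · (2,4)B 1/5
Row 3: (3,0)R 1/4 · (3,1)R 1/7 · (3,2)B 4/7 · (3,4)R 4/6 · (3,5)B 1/4
Row 4: (4,0)B 1/3 · (4,1)B 3/5 · (4,2)B 2/4 · (4,3)R 2/4 · (4,4)R 3/4 · (4,5)R 2/3
Sum over 24 agents: 1/1 + 2/2 + 2/4 + 3/4 + 3/3 + 1/2 + 4/5 + 4/6 + 3/4 + 3/6 + 3/5 + 2/6 + 1/5 + 1/4 + 1/7 + 4/7 + 4/6 + 1/4 + 1/3 + 3/5 + 2/4 + 2/4 + 3/4 + 2/3 = 5809/420; mean = 5809/420 ÷ 24 = 5809/10080 = 0.576289… → 0.576.

0.576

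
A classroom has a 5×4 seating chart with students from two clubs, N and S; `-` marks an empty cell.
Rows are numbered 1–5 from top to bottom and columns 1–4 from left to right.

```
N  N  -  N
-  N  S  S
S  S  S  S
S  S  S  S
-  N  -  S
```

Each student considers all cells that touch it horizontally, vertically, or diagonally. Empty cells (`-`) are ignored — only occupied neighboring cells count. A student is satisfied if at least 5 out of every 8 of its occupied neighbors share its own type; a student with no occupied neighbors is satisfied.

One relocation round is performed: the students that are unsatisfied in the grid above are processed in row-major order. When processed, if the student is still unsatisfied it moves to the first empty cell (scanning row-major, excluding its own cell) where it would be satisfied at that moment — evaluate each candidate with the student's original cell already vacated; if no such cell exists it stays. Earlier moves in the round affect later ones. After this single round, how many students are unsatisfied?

Initially unsatisfied (in order): (1,4), (2,2), (2,3), (5,2).
  (1,4): no empty cell satisfies it; stays.
  (2,2): no empty cell satisfies it; stays.
  (2,3) → (5,1).
  (5,2) → (1,3).
Resulting grid:
N N N N
- N - S
S S S S
S S S S
S - - S
Unsatisfied now: (1,4), (2,2), (2,4).

3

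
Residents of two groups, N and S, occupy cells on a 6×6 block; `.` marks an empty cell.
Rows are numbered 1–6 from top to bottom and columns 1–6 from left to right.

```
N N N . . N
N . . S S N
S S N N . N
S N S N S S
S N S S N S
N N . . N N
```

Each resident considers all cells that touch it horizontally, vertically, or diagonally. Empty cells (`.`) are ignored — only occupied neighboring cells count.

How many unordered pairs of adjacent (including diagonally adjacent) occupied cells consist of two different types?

Scan each occupied cell's neighbors to the right and below (and the two forward diagonals) so each pair is counted once.
Row 1: N(1,1)–N(1,2)= N(1,1)–N(2,1)= N(1,2)–N(1,3)= N(1,2)–N(2,1)= N(1,3)–S(2,4)≠ N(1,6)–N(2,6)= N(1,6)–S(2,5)≠  → 2/7 unlike.
Row 2: N(2,1)–S(3,1)≠ N(2,1)–S(3,2)≠ S(2,4)–S(2,5)= S(2,4)–N(3,4)≠ S(2,4)–N(3,3)≠ S(2,5)–N(2,6)≠ S(2,5)–N(3,6)≠ S(2,5)–N(3,4)≠ N(2,6)–N(3,6)=  → 7/9 unlike.
Row 3: S(3,1)–S(3,2)= S(3,1)–S(4,1)= S(3,1)–N(4,2)≠ S(3,2)–N(3,3)≠ S(3,2)–N(4,2)≠ S(3,2)–S(4,3)= S(3,2)–S(4,1)= N(3,3)–N(3,4)= N(3,3)–S(4,3)≠ N(3,3)–N(4,4)= N(3,3)–N(4,2)= N(3,4)–N(4,4)= N(3,4)–S(4,5)≠ N(3,4)–S(4,3)≠ N(3,6)–S(4,6)≠ N(3,6)–S(4,5)≠  → 8/16 unlike.
Row 4: S(4,1)–N(4,2)≠ S(4,1)–S(5,1)= S(4,1)–N(5,2)≠ N(4,2)–S(4,3)≠ N(4,2)–N(5,2)= N(4,2)–S(5,3)≠ N(4,2)–S(5,1)≠ S(4,3)–N(4,4)≠ S(4,3)–S(5,3)= S(4,3)–S(5,4)= S(4,3)–N(5,2)≠ N(4,4)–S(4,5)≠ N(4,4)–S(5,4)≠ N(4,4)–N(5,5)= N(4,4)–S(5,3)≠ S(4,5)–S(4,6)= S(4,5)–N(5,5)≠ S(4,5)–S(5,6)= S(4,5)–S(5,4)= S(4,6)–S(5,6)= S(4,6)–N(5,5)≠  → 12/21 unlike.
Row 5: S(5,1)–N(5,2)≠ S(5,1)–N(6,1)≠ S(5,1)–N(6,2)≠ N(5,2)–S(5,3)≠ N(5,2)–N(6,2)= N(5,2)–N(6,1)= S(5,3)–S(5,4)= S(5,3)–N(6,2)≠ S(5,4)–N(5,5)≠ S(5,4)–N(6,5)≠ N(5,5)–S(5,6)≠ N(5,5)–N(6,5)= N(5,5)–N(6,6)= S(5,6)–N(6,6)≠ S(5,6)–N(6,5)≠  → 10/15 unlike.
Row 6: N(6,1)–N(6,2)= N(6,5)–N(6,6)=  → 0/2 unlike.
Total adjacent occupied pairs: 70; unlike-type pairs: 39.

39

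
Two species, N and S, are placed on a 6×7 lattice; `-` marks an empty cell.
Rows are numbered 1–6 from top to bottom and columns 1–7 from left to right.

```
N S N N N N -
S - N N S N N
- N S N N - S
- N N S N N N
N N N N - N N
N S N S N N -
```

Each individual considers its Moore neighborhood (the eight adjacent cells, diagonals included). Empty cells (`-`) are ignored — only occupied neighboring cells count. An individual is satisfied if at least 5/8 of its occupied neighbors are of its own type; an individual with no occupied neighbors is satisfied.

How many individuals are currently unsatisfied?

11

(1,1)N 0/2 ✗
(1,2)S 1/4 ✗
(1,3)N 3/4 ✓
(1,4)N 4/5 ✓
(1,5)N 4/5 ✓
(1,6)N 3/4 ✓
(2,1)S 1/3 ✗
(2,3)N 5/7 ✓
(2,4)N 6/8 ✓
(2,5)S 0/7 ✗
(2,6)N 4/6 ✓
(2,7)N 2/3 ✓
(3,2)N 3/5 ✗
(3,3)S 1/7 ✗
(3,4)N 5/8 ✓
(3,5)N 5/7 ✓
(3,7)S 0/4 ✗
(4,2)N 5/6 ✓
(4,3)N 6/8 ✓
(4,4)S 1/7 ✗
(4,5)N 5/6 ✓
(4,6)N 5/6 ✓
(4,7)N 3/4 ✓
(5,1)N 3/4 ✓
(5,2)N 6/7 ✓
(5,3)N 5/8 ✓
(5,4)N 5/7 ✓
(5,6)N 6/6 ✓
(5,7)N 4/4 ✓
(6,1)N 2/3 ✓
(6,2)S 0/5 ✗
(6,3)N 3/5 ✗
(6,4)S 0/4 ✗
(6,5)N 3/4 ✓
(6,6)N 3/3 ✓
Unsatisfied: (1,1), (1,2), (2,1), (2,5), (3,2), (3,3), (3,7), (4,4), (6,2), (6,3), (6,4) — 11 in total.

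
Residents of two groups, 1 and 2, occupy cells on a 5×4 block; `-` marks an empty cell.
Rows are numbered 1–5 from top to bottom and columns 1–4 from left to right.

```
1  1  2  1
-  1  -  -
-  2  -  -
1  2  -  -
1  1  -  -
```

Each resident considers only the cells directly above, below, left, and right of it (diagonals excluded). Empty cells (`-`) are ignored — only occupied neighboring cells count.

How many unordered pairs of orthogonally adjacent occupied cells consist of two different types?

Scan each occupied cell's neighbors to the right and below so each pair is counted once.
From row 1: 2 unlike of 4 pairs (running 2/4).
From row 2: 1 unlike of 1 pairs (running 3/5).
From row 3: 0 unlike of 1 pairs (running 3/6).
From row 4: 2 unlike of 3 pairs (running 5/9).
From row 5: 0 unlike of 1 pairs (running 5/10).
Total adjacent occupied pairs: 10; unlike-type pairs: 5.

5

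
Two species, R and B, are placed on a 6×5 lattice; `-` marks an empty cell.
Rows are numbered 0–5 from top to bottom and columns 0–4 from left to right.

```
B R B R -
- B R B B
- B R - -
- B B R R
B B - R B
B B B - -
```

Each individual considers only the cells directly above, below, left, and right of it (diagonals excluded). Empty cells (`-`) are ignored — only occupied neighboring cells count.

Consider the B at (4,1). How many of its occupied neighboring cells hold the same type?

Occupied neighbors of (4,1): (3,1)=B, (5,1)=B, (4,0)=B.
Same type (B): 3 of 3.

3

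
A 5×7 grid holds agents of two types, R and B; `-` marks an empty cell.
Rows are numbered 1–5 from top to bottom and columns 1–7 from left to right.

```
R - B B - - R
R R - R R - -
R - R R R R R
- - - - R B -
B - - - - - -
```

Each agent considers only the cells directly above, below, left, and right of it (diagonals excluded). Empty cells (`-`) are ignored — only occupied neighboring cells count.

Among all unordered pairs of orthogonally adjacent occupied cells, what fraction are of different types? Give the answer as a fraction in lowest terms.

Scan each occupied cell's neighbors to the right and below so each pair is counted once.
From row 1: 1 unlike of 3 pairs (running 1/3).
From row 2: 0 unlike of 5 pairs (running 1/8).
From row 3: 1 unlike of 6 pairs (running 2/14).
From row 4: 1 unlike of 1 pairs (running 3/15).
Total adjacent occupied pairs: 15; unlike-type pairs: 3.
3/15 reduces to 1/5.

1/5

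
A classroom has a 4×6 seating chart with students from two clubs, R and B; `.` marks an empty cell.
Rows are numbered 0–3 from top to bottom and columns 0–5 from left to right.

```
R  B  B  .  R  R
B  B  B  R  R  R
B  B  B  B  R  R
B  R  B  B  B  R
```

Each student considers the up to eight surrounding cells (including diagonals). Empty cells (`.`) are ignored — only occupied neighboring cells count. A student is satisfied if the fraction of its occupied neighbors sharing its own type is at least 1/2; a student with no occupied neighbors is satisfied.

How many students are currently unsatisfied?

4

Row 0: (0,0)R 0/3 ✗ · (0,1)B 4/5 ✓ · (0,2)B 3/4 ✓ · (0,4)R 4/4 ✓ · (0,5)R 3/3 ✓
Row 1: (1,0)B 4/5 ✓ · (1,1)B 7/8 ✓ · (1,2)B 6/7 ✓ · (1,3)R 3/7 ✗ · (1,4)R 6/7 ✓ · (1,5)R 5/5 ✓
Row 2: (2,0)B 4/5 ✓ · (2,1)B 7/8 ✓ · (2,2)B 6/8 ✓ · (2,3)B 5/8 ✓ · (2,4)R 5/8 ✓ · (2,5)R 4/5 ✓
Row 3: (3,0)B 2/3 ✓ · (3,1)R 0/5 ✗ · (3,2)B 4/5 ✓ · (3,3)B 4/5 ✓ · (3,4)B 2/5 ✗ · (3,5)R 2/3 ✓
Unsatisfied: (0,0), (1,3), (3,1), (3,4) — 4 in total.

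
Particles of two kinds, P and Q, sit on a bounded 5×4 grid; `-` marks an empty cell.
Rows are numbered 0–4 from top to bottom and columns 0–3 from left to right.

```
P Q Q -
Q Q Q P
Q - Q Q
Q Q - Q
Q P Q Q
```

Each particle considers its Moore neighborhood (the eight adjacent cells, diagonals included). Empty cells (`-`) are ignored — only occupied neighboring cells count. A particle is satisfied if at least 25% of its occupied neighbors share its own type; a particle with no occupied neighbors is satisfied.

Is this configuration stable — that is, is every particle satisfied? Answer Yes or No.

Row 0: (0,0)P 0/3 ✗ · (0,1)Q 4/5 ✓ · (0,2)Q 3/4 ✓
Row 1: (1,0)Q 3/4 ✓ · (1,1)Q 6/7 ✓ · (1,2)Q 5/6 ✓ · (1,3)P 0/4 ✗
Row 2: (2,0)Q 4/4 ✓ · (2,2)Q 5/6 ✓ · (2,3)Q 3/4 ✓
Row 3: (3,0)Q 3/4 ✓ · (3,1)Q 5/6 ✓ · (3,3)Q 4/4 ✓
Row 4: (4,0)Q 2/3 ✓ · (4,1)P 0/4 ✗ · (4,2)Q 3/4 ✓ · (4,3)Q 2/2 ✓
For instance (0,0) has only 0/3 same-type neighbors, below 1/4.

No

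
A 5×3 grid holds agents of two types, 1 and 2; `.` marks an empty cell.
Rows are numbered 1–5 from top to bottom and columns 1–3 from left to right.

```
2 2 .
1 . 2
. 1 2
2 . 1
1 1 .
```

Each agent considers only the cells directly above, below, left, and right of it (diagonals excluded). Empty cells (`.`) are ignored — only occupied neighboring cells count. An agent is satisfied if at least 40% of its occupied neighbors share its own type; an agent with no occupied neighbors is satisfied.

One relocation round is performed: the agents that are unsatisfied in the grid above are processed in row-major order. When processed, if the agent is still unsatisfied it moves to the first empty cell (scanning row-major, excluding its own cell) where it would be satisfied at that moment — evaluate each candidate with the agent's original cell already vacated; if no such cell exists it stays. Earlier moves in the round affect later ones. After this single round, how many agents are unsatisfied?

Initially unsatisfied (in order): (2,1), (3,2), (3,3), (4,1), (4,3).
  (2,1) → (3,1).
  (3,2): now satisfied by earlier moves; stays.
  (3,3) → (1,3).
  (4,1) → (2,1).
  (4,3): now satisfied by earlier moves; stays.
Resulting grid:
2 2 2
2 . 2
1 1 .
. . 1
1 1 .
All satisfied now.

0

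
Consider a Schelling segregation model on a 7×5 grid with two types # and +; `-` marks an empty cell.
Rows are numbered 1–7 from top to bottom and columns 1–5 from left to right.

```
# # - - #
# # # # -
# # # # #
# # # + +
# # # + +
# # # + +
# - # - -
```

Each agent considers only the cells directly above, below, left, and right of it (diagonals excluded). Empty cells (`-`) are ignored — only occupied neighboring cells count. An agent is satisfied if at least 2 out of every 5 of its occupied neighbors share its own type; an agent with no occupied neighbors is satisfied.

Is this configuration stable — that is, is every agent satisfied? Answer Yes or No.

Yes

(1,1)# 2/2 ✓
(1,2)# 2/2 ✓
(1,5)# 0/0 ✓
(2,1)# 3/3 ✓
(2,2)# 4/4 ✓
(2,3)# 3/3 ✓
(2,4)# 2/2 ✓
(3,1)# 3/3 ✓
(3,2)# 4/4 ✓
(3,3)# 4/4 ✓
(3,4)# 3/4 ✓
(3,5)# 1/2 ✓
(4,1)# 3/3 ✓
(4,2)# 4/4 ✓
(4,3)# 3/4 ✓
(4,4)+ 2/4 ✓
(4,5)+ 2/3 ✓
(5,1)# 3/3 ✓
(5,2)# 4/4 ✓
(5,3)# 3/4 ✓
(5,4)+ 3/4 ✓
(5,5)+ 3/3 ✓
(6,1)# 3/3 ✓
(6,2)# 3/3 ✓
(6,3)# 3/4 ✓
(6,4)+ 2/3 ✓
(6,5)+ 2/2 ✓
(7,1)# 1/1 ✓
(7,3)# 1/1 ✓
All meet the threshold, so the configuration is stable.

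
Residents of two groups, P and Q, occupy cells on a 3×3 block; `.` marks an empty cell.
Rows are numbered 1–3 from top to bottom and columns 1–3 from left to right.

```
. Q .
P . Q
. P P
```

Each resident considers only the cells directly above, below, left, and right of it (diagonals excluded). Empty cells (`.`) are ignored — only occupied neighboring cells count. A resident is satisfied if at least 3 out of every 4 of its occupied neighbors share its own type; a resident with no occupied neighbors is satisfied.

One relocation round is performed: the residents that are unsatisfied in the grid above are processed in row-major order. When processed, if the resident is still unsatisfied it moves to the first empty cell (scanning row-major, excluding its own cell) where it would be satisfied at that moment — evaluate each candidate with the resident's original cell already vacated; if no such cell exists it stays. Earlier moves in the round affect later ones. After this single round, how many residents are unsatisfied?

Initially unsatisfied (in order): (2,3), (3,3).
  (2,3) → (1,3).
  (3,3): now satisfied by earlier moves; stays.
Resulting grid:
. Q Q
P . .
. P P
All satisfied now.

0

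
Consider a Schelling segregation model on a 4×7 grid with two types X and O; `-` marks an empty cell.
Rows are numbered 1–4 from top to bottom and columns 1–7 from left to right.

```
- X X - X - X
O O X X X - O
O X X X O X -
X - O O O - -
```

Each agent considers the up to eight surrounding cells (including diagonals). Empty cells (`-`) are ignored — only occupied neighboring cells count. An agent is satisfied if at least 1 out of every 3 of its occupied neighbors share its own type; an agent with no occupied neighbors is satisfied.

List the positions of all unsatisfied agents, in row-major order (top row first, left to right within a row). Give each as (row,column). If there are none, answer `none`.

Row 1: (1,2)X 2/4 satisfied · (1,3)X 3/4 satisfied · (1,5)X 2/2 satisfied · (1,7)X 0/1 not
Row 2: (2,1)O 2/4 satisfied · (2,2)O 2/7 not · (2,3)X 6/7 satisfied · (2,4)X 6/7 satisfied · (2,5)X 4/5 satisfied · (2,7)O 0/2 not
Row 3: (3,1)O 2/4 satisfied · (3,2)X 3/7 satisfied · (3,3)X 4/7 satisfied · (3,4)X 4/8 satisfied · (3,5)O 2/6 satisfied · (3,6)X 1/4 not
Row 4: (4,1)X 1/2 satisfied · (4,3)O 1/4 not · (4,4)O 3/5 satisfied · (4,5)O 2/4 satisfied

(1,7), (2,2), (2,7), (3,6), (4,3)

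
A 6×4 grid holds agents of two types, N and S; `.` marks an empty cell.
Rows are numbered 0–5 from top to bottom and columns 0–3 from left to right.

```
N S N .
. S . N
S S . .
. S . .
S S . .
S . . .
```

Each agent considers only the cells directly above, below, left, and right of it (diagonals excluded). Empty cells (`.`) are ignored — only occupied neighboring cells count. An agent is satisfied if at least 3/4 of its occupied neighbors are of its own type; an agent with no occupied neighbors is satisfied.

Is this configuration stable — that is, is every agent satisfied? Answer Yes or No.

No

(0,0)N 0/1 not
(0,1)S 1/3 not
(0,2)N 0/1 not
(1,1)S 2/2 satisfied
(1,3)N 0/0 satisfied
(2,0)S 1/1 satisfied
(2,1)S 3/3 satisfied
(3,1)S 2/2 satisfied
(4,0)S 2/2 satisfied
(4,1)S 2/2 satisfied
(5,0)S 1/1 satisfied
For instance (0,0) has only 0/1 same-type neighbors, below 3/4.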